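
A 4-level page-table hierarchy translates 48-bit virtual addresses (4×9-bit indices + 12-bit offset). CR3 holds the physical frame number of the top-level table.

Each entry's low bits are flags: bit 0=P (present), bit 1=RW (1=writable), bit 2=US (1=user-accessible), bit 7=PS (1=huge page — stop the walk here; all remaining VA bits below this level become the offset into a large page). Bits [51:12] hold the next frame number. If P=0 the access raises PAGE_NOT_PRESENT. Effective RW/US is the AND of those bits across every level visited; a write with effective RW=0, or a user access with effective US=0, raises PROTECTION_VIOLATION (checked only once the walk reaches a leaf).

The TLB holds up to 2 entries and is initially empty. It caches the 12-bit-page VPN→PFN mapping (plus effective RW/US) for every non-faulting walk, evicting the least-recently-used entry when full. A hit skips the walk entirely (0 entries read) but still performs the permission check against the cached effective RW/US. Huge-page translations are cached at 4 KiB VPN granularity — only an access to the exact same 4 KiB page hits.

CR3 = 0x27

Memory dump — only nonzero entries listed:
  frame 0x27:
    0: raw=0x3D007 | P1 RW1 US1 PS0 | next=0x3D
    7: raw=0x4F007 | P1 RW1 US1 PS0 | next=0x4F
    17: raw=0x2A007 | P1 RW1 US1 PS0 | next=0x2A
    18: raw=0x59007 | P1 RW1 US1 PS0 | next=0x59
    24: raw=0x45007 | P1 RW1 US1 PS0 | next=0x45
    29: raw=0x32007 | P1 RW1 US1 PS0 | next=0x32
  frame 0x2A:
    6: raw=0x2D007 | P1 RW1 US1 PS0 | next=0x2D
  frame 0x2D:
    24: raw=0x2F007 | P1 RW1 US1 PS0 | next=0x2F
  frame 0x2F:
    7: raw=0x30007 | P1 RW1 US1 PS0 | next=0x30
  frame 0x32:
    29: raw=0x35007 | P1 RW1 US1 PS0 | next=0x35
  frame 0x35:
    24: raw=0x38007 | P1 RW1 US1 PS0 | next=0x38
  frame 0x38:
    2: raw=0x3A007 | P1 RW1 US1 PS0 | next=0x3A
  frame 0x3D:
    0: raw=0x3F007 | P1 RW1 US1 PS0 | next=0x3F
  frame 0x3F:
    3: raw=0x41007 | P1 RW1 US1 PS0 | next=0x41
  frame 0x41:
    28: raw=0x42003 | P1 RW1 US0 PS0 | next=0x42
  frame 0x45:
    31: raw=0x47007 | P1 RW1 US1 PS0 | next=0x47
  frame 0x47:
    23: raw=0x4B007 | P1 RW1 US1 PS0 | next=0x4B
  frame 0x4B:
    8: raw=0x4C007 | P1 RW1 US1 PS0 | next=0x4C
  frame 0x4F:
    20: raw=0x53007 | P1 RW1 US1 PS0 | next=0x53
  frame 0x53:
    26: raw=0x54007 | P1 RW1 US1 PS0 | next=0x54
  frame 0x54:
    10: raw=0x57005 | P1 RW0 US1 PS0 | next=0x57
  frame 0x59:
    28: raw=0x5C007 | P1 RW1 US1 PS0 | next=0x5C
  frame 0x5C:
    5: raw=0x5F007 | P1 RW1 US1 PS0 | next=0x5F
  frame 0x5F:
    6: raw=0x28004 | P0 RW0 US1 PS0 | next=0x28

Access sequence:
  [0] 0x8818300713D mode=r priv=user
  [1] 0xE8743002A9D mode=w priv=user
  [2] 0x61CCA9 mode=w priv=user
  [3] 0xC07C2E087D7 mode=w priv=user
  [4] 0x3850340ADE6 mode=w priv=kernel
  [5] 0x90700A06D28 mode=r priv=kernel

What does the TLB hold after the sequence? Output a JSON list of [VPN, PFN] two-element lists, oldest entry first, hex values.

Trace:
#0 VA=0x8818300713D (r,user):
  L0 @0x27[17] → 0x2A007  P=1,RW=1,US=1,PS=0
  L1 @0x2A[6] → 0x2D007  P=1,RW=1,US=1,PS=0
  L2 @0x2D[24] → 0x2F007  P=1,RW=1,US=1,PS=0
  L3 @0x2F[7] → 0x30007  P=1,RW=1,US=1,PS=0
  ⇒ phys 0x3013D  [4 reads]
#1 VA=0xE8743002A9D (w,user):
  L0 @0x27[29] → 0x32007  P=1,RW=1,US=1,PS=0
  L1 @0x32[29] → 0x35007  P=1,RW=1,US=1,PS=0
  L2 @0x35[24] → 0x38007  P=1,RW=1,US=1,PS=0
  L3 @0x38[2] → 0x3A007  P=1,RW=1,US=1,PS=0
  ⇒ phys 0x3AA9D  [4 reads]
#2 VA=0x61CCA9 (w,user):
  L0 @0x27[0] → 0x3D007  P=1,RW=1,US=1,PS=0
  L1 @0x3D[0] → 0x3F007  P=1,RW=1,US=1,PS=0
  L2 @0x3F[3] → 0x41007  P=1,RW=1,US=1,PS=0
  L3 @0x41[28] → 0x42003  P=1,RW=1,US=0,PS=0
  ✗ PROTECTION_VIOLATION  [4 reads]
#3 VA=0xC07C2E087D7 (w,user):
  L0 @0x27[24] → 0x45007  P=1,RW=1,US=1,PS=0
  L1 @0x45[31] → 0x47007  P=1,RW=1,US=1,PS=0
  L2 @0x47[23] → 0x4B007  P=1,RW=1,US=1,PS=0
  L3 @0x4B[8] → 0x4C007  P=1,RW=1,US=1,PS=0
  ⇒ phys 0x4C7D7  [4 reads]
#4 VA=0x3850340ADE6 (w,kernel):
  L0 @0x27[7] → 0x4F007  P=1,RW=1,US=1,PS=0
  L1 @0x4F[20] → 0x53007  P=1,RW=1,US=1,PS=0
  L2 @0x53[26] → 0x54007  P=1,RW=1,US=1,PS=0
  L3 @0x54[10] → 0x57005  P=1,RW=0,US=1,PS=0
  ✗ PROTECTION_VIOLATION  [4 reads]
#5 VA=0x90700A06D28 (r,kernel):
  L0 @0x27[18] → 0x59007  P=1,RW=1,US=1,PS=0
  L1 @0x59[28] → 0x5C007  P=1,RW=1,US=1,PS=0
  L2 @0x5C[5] → 0x5F007  P=1,RW=1,US=1,PS=0
  L3 @0x5F[6] → 0x28004  P=0,RW=0,US=1,PS=0
  ✗ PAGE_NOT_PRESENT  [4 reads]

TLB: [["0xE8743002", "0x3A"], ["0xC07C2E08", "0x4C"]]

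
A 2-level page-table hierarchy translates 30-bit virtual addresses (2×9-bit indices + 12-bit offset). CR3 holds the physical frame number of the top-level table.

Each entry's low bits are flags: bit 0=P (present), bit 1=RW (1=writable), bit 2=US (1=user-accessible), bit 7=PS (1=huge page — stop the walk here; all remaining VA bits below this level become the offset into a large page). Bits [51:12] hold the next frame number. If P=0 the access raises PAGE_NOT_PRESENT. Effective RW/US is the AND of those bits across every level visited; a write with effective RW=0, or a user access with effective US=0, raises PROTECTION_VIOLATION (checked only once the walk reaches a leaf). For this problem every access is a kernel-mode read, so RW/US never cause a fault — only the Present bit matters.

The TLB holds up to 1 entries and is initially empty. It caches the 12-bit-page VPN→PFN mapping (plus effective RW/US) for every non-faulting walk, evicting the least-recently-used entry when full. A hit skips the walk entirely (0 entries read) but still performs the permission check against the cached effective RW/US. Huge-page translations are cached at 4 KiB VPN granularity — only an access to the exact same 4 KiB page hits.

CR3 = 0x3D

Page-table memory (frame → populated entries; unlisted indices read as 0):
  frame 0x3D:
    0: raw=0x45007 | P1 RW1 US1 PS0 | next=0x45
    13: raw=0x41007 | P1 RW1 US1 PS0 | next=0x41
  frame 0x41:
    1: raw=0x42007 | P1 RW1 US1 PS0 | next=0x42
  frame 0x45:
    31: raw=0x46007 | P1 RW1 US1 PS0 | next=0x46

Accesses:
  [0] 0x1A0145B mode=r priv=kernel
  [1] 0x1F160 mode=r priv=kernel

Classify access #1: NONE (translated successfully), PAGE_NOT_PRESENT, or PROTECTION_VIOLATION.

Per-access translation:
#0 VA=0x1A0145B (r,kernel):
  lvl0: tbl 0x3D, slot 13 ⇒ 0x41007 (P1/RW1/US1/PS0)
  lvl1: tbl 0x41, slot 1 ⇒ 0x42007 (P1/RW1/US1/PS0)
  ⇒ phys 0x4245B  [2 reads]
#1 VA=0x1F160 (r,kernel):
  lvl0: tbl 0x3D, slot 0 ⇒ 0x45007 (P1/RW1/US1/PS0)
  lvl1: tbl 0x45, slot 31 ⇒ 0x46007 (P1/RW1/US1/PS0)
  ⇒ phys 0x46160  [2 reads]

Access #1 fault: NONE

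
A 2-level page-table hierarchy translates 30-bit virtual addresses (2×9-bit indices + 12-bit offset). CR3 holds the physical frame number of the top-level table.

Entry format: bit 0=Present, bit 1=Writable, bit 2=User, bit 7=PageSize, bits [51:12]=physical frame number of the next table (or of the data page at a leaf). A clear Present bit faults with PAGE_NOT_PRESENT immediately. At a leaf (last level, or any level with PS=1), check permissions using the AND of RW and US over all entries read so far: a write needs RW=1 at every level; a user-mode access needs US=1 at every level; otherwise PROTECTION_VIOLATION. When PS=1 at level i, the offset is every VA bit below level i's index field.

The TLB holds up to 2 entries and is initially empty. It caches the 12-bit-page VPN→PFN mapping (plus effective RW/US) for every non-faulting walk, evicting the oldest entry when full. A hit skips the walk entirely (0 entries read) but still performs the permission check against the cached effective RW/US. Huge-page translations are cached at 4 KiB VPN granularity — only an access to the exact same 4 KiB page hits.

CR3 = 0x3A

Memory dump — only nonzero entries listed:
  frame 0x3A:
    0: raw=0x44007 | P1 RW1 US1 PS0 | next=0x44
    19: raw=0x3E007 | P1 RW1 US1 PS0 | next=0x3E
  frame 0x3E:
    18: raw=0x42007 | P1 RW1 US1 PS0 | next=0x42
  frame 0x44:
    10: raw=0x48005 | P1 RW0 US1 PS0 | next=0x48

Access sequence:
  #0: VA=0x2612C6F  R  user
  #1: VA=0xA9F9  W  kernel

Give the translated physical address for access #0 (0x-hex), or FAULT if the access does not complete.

Walk each access:
#0 VA=0x2612C6F (r,user):
  L0 @0x3A[19] → 0x3E007  P=1,RW=1,US=1,PS=0
  L1 @0x3E[18] → 0x42007  P=1,RW=1,US=1,PS=0
  ⇒ phys 0x42C6F  [2 reads]
#1 VA=0xA9F9 (w,kernel):
  L0 @0x3A[0] → 0x44007  P=1,RW=1,US=1,PS=0
  L1 @0x44[10] → 0x48005  P=1,RW=0,US=1,PS=0
  ⇒ fault: PROTECTION_VIOLATION  — 2 lookups

Access #0 PA: 0x42C6F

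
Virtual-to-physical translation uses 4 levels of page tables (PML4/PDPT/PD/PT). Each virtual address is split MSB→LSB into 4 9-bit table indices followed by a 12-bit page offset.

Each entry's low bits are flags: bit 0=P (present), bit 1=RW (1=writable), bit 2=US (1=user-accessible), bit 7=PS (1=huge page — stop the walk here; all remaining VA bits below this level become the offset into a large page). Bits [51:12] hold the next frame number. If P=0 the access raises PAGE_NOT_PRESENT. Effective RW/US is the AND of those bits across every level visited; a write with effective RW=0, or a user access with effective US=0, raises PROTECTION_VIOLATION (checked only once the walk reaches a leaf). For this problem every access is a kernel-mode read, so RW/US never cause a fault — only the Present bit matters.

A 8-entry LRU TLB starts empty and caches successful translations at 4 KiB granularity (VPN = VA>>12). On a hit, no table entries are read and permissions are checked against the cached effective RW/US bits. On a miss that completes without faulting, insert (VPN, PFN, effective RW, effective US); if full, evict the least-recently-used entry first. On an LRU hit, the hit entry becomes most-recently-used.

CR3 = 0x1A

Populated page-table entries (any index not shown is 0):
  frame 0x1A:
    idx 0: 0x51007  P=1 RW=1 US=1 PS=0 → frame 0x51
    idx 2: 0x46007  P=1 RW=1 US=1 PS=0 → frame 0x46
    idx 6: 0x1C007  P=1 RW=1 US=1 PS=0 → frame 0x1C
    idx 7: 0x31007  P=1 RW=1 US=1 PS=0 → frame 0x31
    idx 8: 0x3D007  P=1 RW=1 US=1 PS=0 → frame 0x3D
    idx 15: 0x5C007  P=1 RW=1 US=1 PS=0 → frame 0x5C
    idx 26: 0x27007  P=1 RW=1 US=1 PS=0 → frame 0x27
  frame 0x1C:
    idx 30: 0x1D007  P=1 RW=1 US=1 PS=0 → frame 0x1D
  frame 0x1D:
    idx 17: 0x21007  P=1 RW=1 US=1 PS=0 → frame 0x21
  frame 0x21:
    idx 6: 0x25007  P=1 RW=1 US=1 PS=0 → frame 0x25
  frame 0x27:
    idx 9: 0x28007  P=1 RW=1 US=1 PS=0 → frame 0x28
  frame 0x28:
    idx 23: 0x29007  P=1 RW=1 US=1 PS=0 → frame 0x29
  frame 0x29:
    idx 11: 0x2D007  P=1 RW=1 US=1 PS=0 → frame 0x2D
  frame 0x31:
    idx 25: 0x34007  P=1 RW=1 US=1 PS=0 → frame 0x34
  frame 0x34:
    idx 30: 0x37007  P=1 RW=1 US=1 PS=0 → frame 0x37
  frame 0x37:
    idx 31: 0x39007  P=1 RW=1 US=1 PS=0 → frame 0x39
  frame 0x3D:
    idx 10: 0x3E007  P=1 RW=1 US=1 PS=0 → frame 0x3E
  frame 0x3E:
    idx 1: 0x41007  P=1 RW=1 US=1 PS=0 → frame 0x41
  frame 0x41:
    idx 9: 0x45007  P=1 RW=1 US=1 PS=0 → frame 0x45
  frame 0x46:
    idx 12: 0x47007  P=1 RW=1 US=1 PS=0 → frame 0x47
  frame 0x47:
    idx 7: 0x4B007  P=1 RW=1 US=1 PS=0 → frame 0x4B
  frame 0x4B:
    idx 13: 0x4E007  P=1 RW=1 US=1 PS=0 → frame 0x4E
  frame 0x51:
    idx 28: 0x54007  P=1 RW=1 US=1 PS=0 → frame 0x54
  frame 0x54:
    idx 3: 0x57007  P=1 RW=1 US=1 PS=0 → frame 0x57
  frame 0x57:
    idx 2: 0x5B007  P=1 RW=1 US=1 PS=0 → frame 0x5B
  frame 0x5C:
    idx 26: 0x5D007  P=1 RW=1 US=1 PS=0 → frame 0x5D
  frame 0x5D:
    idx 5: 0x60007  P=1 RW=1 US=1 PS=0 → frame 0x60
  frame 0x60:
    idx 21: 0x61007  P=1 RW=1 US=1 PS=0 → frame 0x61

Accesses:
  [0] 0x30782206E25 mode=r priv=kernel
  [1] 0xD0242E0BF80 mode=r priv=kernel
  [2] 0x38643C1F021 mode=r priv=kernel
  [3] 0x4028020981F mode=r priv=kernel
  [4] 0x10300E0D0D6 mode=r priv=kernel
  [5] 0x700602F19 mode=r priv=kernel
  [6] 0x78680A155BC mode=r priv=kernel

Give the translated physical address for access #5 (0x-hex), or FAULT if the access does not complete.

Per-access translation:
#0 VA=0x30782206E25 (r,kernel):
  lvl0: tbl 0x1A, slot 6 ⇒ 0x1C007 (P1/RW1/US1/PS0)
  lvl1: tbl 0x1C, slot 30 ⇒ 0x1D007 (P1/RW1/US1/PS0)
  lvl2: tbl 0x1D, slot 17 ⇒ 0x21007 (P1/RW1/US1/PS0)
  lvl3: tbl 0x21, slot 6 ⇒ 0x25007 (P1/RW1/US1/PS0)
  ✓ 0x25E25  — 4 lookups
#1 VA=0xD0242E0BF80 (r,kernel):
  lvl0: tbl 0x1A, slot 26 ⇒ 0x27007 (P1/RW1/US1/PS0)
  lvl1: tbl 0x27, slot 9 ⇒ 0x28007 (P1/RW1/US1/PS0)
  lvl2: tbl 0x28, slot 23 ⇒ 0x29007 (P1/RW1/US1/PS0)
  lvl3: tbl 0x29, slot 11 ⇒ 0x2D007 (P1/RW1/US1/PS0)
  ✓ 0x2DF80  — 4 lookups
#2 VA=0x38643C1F021 (r,kernel):
  lvl0: tbl 0x1A, slot 7 ⇒ 0x31007 (P1/RW1/US1/PS0)
  lvl1: tbl 0x31, slot 25 ⇒ 0x34007 (P1/RW1/US1/PS0)
  lvl2: tbl 0x34, slot 30 ⇒ 0x37007 (P1/RW1/US1/PS0)
  lvl3: tbl 0x37, slot 31 ⇒ 0x39007 (P1/RW1/US1/PS0)
  ✓ 0x39021  — 4 lookups
#3 VA=0x4028020981F (r,kernel):
  lvl0: tbl 0x1A, slot 8 ⇒ 0x3D007 (P1/RW1/US1/PS0)
  lvl1: tbl 0x3D, slot 10 ⇒ 0x3E007 (P1/RW1/US1/PS0)
  lvl2: tbl 0x3E, slot 1 ⇒ 0x41007 (P1/RW1/US1/PS0)
  lvl3: tbl 0x41, slot 9 ⇒ 0x45007 (P1/RW1/US1/PS0)
  ✓ 0x4581F  — 4 lookups
#4 VA=0x10300E0D0D6 (r,kernel):
  lvl0: tbl 0x1A, slot 2 ⇒ 0x46007 (P1/RW1/US1/PS0)
  lvl1: tbl 0x46, slot 12 ⇒ 0x47007 (P1/RW1/US1/PS0)
  lvl2: tbl 0x47, slot 7 ⇒ 0x4B007 (P1/RW1/US1/PS0)
  lvl3: tbl 0x4B, slot 13 ⇒ 0x4E007 (P1/RW1/US1/PS0)
  ✓ 0x4E0D6  — 4 lookups
#5 VA=0x700602F19 (r,kernel):
  lvl0: tbl 0x1A, slot 0 ⇒ 0x51007 (P1/RW1/US1/PS0)
  lvl1: tbl 0x51, slot 28 ⇒ 0x54007 (P1/RW1/US1/PS0)
  lvl2: tbl 0x54, slot 3 ⇒ 0x57007 (P1/RW1/US1/PS0)
  lvl3: tbl 0x57, slot 2 ⇒ 0x5B007 (P1/RW1/US1/PS0)
  ✓ 0x5BF19  — 4 lookups
#6 VA=0x78680A155BC (r,kernel):
  lvl0: tbl 0x1A, slot 15 ⇒ 0x5C007 (P1/RW1/US1/PS0)
  lvl1: tbl 0x5C, slot 26 ⇒ 0x5D007 (P1/RW1/US1/PS0)
  lvl2: tbl 0x5D, slot 5 ⇒ 0x60007 (P1/RW1/US1/PS0)
  lvl3: tbl 0x60, slot 21 ⇒ 0x61007 (P1/RW1/US1/PS0)
  ✓ 0x615BC  — 4 lookups

Access #5 PA: 0x5BF19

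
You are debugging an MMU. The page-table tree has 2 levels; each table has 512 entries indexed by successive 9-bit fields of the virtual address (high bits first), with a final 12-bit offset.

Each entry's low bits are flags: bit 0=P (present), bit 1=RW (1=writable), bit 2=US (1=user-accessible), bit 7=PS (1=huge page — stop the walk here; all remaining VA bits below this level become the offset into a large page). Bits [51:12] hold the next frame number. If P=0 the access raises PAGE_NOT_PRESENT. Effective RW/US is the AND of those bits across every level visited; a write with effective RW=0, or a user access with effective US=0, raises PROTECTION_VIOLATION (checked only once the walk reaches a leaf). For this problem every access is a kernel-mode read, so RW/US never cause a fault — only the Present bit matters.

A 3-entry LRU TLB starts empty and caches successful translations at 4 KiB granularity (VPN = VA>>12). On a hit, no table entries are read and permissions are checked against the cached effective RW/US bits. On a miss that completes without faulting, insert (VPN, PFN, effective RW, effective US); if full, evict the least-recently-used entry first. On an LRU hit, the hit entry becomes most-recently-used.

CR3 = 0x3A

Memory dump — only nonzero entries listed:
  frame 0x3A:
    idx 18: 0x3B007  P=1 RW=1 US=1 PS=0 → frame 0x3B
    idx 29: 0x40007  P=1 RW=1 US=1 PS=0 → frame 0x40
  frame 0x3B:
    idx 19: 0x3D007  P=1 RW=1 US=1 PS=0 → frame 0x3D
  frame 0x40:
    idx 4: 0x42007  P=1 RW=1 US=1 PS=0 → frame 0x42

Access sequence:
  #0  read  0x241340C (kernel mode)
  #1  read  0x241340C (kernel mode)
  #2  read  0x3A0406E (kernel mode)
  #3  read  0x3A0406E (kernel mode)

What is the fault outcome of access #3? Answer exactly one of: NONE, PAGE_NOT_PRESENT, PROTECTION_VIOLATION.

Per-access translation:
#0 VA=0x241340C (r,kernel):
  L0 @0x3A[18] → 0x3B007  P=1,RW=1,US=1,PS=0
  L1 @0x3B[19] → 0x3D007  P=1,RW=1,US=1,PS=0
  ⇒ phys 0x3D40C  [2 reads]
#1 VA=0x241340C (r,kernel):
  TLB hit vpn=0x2413 → PA=0x3D40C
#2 VA=0x3A0406E (r,kernel):
  L0 @0x3A[29] → 0x40007  P=1,RW=1,US=1,PS=0
  L1 @0x40[4] → 0x42007  P=1,RW=1,US=1,PS=0
  ⇒ phys 0x4206E  [2 reads]
#3 VA=0x3A0406E (r,kernel):
  TLB hit vpn=0x3A04 → PA=0x4206E

Access #3 fault: NONE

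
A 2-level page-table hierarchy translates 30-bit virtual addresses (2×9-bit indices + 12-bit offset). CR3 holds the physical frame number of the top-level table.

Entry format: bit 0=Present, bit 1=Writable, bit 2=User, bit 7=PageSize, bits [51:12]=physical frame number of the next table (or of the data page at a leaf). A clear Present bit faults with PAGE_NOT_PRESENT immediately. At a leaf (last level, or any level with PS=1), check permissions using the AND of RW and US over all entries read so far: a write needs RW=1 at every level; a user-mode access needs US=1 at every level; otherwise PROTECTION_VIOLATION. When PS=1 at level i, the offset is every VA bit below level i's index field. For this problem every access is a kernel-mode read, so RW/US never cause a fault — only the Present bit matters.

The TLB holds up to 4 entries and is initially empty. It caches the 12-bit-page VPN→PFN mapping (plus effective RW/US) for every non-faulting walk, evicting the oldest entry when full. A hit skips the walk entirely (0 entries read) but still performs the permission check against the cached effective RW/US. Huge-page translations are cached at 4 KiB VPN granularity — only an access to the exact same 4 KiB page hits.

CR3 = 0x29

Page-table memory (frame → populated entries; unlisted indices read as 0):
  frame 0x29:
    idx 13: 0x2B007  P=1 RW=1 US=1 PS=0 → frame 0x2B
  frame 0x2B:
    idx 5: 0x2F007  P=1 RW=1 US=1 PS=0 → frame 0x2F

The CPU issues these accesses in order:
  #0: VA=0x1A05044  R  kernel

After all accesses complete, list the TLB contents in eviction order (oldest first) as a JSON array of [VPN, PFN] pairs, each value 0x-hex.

Walk each access:
#0 VA=0x1A05044 (r,kernel):
  L0 @0x29[13] → 0x2B007  P=1,RW=1,US=1,PS=0
  L1 @0x2B[5] → 0x2F007  P=1,RW=1,US=1,PS=0
  ⇒ phys 0x2F044  [2 reads]

TLB: [["0x1A05", "0x2F"]]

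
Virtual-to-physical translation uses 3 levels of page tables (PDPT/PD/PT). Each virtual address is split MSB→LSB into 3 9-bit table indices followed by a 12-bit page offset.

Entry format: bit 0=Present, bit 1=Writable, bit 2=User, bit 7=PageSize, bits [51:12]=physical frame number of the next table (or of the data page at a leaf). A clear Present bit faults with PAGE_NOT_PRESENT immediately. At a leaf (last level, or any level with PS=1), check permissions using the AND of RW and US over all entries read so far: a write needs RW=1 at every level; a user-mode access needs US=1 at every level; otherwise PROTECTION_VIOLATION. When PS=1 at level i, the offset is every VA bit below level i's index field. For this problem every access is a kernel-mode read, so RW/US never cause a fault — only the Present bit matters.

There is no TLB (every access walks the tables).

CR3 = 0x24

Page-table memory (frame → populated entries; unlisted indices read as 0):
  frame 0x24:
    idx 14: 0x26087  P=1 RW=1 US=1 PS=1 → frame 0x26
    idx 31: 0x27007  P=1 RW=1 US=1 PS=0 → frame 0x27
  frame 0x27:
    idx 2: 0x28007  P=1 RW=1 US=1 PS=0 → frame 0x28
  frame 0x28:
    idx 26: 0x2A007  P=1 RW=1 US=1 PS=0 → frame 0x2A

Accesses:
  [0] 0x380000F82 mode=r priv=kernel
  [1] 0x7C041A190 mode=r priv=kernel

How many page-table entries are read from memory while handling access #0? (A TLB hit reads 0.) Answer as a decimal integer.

Per-access translation:
#0 VA=0x380000F82 (r,kernel):
  L0: frame=0x24 idx=14 entry=0x26087 [P=1 RW=1 US=1 PS=1]
  ✓ 0x26F82 (huge @L0)  — 1 lookups
#1 VA=0x7C041A190 (r,kernel):
  L0: frame=0x24 idx=31 entry=0x27007 [P=1 RW=1 US=1 PS=0]
  L1: frame=0x27 idx=2 entry=0x28007 [P=1 RW=1 US=1 PS=0]
  L2: frame=0x28 idx=26 entry=0x2A007 [P=1 RW=1 US=1 PS=0]
  ✓ 0x2A190  — 3 lookups

Entries read for #0: 1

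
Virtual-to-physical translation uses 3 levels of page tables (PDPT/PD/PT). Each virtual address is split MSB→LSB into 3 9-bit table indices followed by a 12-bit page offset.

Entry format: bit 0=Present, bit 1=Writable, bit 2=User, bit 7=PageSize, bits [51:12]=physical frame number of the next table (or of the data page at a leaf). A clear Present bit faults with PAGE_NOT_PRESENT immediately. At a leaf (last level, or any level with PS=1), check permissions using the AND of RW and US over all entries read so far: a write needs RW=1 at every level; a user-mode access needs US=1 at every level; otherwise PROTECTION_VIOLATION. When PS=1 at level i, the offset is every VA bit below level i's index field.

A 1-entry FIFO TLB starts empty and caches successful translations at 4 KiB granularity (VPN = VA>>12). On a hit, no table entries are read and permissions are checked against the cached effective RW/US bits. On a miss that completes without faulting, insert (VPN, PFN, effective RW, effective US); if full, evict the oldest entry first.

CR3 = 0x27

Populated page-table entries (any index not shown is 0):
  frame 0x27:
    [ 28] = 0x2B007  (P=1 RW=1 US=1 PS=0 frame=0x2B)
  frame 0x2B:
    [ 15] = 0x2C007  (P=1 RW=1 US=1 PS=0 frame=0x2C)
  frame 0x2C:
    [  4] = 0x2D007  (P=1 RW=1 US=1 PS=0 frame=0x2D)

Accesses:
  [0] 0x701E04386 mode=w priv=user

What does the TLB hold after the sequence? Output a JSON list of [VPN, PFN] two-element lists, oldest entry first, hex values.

Trace:
#0 VA=0x701E04386 (w,user):
  [0] read 0x27 idx=28: raw=0x2B007 flags P=1 W=1 U=1 S=0
  [1] read 0x2B idx=15: raw=0x2C007 flags P=1 W=1 U=1 S=0
  [2] read 0x2C idx=4: raw=0x2D007 flags P=1 W=1 U=1 S=0
  ✓ 0x2D386  — 3 lookups

TLB: [["0x701E04", "0x2D"]]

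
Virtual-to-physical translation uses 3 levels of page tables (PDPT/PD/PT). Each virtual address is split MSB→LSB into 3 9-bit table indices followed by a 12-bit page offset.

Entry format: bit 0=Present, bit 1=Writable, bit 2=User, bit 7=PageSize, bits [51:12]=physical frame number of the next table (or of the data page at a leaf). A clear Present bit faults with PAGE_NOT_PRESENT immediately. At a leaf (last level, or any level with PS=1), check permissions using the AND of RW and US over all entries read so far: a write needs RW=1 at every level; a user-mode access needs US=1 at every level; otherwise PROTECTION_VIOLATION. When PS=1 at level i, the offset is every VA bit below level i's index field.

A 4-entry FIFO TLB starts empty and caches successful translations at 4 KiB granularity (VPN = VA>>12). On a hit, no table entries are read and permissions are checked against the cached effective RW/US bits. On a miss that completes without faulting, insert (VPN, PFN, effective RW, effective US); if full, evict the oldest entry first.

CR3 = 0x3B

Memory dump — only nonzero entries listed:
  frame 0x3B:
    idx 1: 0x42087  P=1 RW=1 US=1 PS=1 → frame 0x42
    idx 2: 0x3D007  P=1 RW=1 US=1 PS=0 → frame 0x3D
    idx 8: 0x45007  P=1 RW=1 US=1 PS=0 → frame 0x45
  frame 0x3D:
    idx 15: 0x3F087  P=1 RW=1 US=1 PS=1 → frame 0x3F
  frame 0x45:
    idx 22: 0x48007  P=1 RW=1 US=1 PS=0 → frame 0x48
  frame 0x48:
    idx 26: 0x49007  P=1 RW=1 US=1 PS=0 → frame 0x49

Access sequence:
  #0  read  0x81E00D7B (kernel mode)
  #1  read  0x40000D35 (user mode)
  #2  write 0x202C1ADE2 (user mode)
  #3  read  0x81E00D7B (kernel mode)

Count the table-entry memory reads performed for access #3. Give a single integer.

Walk each access:
#0 VA=0x81E00D7B (r,kernel):
  L0 @0x3B[2] → 0x3D007  P=1,RW=1,US=1,PS=0
  L1 @0x3D[15] → 0x3F087  P=1,RW=1,US=1,PS=1
  ⇒ phys 0x3FD7B (huge @L1)  [2 reads]
#1 VA=0x40000D35 (r,user):
  L0 @0x3B[1] → 0x42087  P=1,RW=1,US=1,PS=1
  ⇒ phys 0x42D35 (huge @L0)  [1 reads]
#2 VA=0x202C1ADE2 (w,user):
  L0 @0x3B[8] → 0x45007  P=1,RW=1,US=1,PS=0
  L1 @0x45[22] → 0x48007  P=1,RW=1,US=1,PS=0
  L2 @0x48[26] → 0x49007  P=1,RW=1,US=1,PS=0
  ⇒ phys 0x49DE2  [3 reads]
#3 VA=0x81E00D7B (r,kernel):
  TLB hit vpn=0x81E00 → PA=0x3FD7B

Entries read for #3: 0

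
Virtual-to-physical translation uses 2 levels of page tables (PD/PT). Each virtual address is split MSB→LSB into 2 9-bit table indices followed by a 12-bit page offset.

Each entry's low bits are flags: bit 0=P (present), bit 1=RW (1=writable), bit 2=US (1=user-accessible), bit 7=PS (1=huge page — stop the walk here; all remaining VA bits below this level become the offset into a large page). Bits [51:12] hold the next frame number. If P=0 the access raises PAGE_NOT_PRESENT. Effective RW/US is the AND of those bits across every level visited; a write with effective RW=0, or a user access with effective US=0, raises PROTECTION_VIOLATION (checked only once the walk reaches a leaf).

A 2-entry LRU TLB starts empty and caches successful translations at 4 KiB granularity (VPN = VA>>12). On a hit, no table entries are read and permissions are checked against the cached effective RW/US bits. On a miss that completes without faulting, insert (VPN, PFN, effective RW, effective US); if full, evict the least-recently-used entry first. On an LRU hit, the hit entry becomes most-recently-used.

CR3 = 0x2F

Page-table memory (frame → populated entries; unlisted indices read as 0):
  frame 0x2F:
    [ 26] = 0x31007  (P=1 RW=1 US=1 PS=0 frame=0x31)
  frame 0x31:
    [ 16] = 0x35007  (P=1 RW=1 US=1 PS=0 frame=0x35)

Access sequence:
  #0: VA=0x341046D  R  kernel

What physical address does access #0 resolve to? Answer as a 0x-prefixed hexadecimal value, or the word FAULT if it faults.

Walk each access:
#0 VA=0x341046D (r,kernel):
  L0: frame=0x2F idx=26 entry=0x31007 [P=1 RW=1 US=1 PS=0]
  L1: frame=0x31 idx=16 entry=0x35007 [P=1 RW=1 US=1 PS=0]
  ⇒ phys 0x3546D  [2 reads]

Access #0 PA: 0x3546D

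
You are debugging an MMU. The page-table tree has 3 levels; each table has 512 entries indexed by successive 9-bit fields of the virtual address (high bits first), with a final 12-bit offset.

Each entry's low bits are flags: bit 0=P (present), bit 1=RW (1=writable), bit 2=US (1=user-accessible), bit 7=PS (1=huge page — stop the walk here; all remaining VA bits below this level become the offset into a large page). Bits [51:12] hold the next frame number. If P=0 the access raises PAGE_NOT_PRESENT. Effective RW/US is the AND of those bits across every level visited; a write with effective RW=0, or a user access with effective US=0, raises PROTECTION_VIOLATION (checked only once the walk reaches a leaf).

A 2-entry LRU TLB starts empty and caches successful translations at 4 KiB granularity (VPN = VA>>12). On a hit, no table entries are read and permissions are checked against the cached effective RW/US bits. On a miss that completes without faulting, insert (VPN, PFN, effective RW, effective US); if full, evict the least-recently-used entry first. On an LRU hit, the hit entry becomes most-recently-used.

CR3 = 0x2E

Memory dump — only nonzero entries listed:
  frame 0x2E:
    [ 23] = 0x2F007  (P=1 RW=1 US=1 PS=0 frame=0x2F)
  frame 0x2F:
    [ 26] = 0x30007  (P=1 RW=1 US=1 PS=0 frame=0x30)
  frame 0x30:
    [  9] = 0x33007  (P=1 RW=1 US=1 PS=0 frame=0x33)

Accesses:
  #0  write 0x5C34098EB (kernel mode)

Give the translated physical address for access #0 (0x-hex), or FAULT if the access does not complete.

Walk each access:
#0 VA=0x5C34098EB (w,kernel):
  L0 @0x2E[23] → 0x2F007  P=1,RW=1,US=1,PS=0
  L1 @0x2F[26] → 0x30007  P=1,RW=1,US=1,PS=0
  L2 @0x30[9] → 0x33007  P=1,RW=1,US=1,PS=0
  ✓ 0x338EB  — 3 lookups

Access #0 PA: 0x338EB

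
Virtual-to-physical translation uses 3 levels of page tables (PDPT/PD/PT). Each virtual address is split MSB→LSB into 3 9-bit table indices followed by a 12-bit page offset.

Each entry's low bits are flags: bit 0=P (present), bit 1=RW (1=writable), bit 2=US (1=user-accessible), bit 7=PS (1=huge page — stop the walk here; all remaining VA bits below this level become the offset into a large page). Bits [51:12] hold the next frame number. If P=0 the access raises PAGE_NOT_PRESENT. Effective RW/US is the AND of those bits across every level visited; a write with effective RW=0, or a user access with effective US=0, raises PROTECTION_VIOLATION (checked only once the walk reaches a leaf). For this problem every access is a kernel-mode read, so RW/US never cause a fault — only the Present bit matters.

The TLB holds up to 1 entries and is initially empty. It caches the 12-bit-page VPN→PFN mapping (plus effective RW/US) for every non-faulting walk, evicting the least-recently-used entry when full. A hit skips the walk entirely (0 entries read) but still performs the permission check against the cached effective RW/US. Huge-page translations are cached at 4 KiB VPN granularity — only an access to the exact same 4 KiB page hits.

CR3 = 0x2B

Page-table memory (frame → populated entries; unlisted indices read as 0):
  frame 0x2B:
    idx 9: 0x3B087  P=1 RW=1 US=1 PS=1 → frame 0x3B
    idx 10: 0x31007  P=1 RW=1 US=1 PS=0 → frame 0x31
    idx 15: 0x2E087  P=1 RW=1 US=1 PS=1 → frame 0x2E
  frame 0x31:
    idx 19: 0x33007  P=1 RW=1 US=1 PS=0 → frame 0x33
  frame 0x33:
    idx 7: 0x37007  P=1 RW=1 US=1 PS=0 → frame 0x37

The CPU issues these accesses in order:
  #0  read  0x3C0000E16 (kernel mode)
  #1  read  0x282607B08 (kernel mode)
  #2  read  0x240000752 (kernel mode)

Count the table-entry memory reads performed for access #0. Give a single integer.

Walk each access:
#0 VA=0x3C0000E16 (r,kernel):
  L0 @0x2B[15] → 0x2E087  P=1,RW=1,US=1,PS=1
  → PA=0x2EE16 (huge @L0)  (1 entries read)
#1 VA=0x282607B08 (r,kernel):
  L0 @0x2B[10] → 0x31007  P=1,RW=1,US=1,PS=0
  L1 @0x31[19] → 0x33007  P=1,RW=1,US=1,PS=0
  L2 @0x33[7] → 0x37007  P=1,RW=1,US=1,PS=0
  → PA=0x37B08  (3 entries read)
#2 VA=0x240000752 (r,kernel):
  L0 @0x2B[9] → 0x3B087  P=1,RW=1,US=1,PS=1
  → PA=0x3B752 (huge @L0)  (1 entries read)

Entries read for #0: 1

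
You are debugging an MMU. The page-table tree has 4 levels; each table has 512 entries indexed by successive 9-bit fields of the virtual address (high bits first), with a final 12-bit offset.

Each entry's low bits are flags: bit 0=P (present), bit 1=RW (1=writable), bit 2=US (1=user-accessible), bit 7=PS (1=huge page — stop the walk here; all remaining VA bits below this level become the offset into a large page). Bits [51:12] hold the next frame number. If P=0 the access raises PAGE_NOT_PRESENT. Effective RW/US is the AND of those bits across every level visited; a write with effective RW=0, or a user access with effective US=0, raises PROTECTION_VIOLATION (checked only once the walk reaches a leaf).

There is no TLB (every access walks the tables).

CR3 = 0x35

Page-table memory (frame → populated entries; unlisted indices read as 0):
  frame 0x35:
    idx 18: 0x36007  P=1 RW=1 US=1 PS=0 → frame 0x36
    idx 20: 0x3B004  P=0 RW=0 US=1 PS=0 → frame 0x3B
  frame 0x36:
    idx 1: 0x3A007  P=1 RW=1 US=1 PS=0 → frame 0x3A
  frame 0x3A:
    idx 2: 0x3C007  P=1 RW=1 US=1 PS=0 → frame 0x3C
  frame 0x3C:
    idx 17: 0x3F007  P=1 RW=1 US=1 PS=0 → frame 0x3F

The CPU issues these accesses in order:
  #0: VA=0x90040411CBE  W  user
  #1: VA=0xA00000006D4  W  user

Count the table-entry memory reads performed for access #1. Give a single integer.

Walk each access:
#0 VA=0x90040411CBE (w,user):
  L0: frame=0x35 idx=18 entry=0x36007 [P=1 RW=1 US=1 PS=0]
  L1: frame=0x36 idx=1 entry=0x3A007 [P=1 RW=1 US=1 PS=0]
  L2: frame=0x3A idx=2 entry=0x3C007 [P=1 RW=1 US=1 PS=0]
  L3: frame=0x3C idx=17 entry=0x3F007 [P=1 RW=1 US=1 PS=0]
  ⇒ phys 0x3FCBE  [4 reads]
#1 VA=0xA00000006D4 (w,user):
  L0: frame=0x35 idx=20 entry=0x3B004 [P=0 RW=0 US=1 PS=0]
  ⇒ fault: PAGE_NOT_PRESENT  — 1 lookups

Entries read for #1: 1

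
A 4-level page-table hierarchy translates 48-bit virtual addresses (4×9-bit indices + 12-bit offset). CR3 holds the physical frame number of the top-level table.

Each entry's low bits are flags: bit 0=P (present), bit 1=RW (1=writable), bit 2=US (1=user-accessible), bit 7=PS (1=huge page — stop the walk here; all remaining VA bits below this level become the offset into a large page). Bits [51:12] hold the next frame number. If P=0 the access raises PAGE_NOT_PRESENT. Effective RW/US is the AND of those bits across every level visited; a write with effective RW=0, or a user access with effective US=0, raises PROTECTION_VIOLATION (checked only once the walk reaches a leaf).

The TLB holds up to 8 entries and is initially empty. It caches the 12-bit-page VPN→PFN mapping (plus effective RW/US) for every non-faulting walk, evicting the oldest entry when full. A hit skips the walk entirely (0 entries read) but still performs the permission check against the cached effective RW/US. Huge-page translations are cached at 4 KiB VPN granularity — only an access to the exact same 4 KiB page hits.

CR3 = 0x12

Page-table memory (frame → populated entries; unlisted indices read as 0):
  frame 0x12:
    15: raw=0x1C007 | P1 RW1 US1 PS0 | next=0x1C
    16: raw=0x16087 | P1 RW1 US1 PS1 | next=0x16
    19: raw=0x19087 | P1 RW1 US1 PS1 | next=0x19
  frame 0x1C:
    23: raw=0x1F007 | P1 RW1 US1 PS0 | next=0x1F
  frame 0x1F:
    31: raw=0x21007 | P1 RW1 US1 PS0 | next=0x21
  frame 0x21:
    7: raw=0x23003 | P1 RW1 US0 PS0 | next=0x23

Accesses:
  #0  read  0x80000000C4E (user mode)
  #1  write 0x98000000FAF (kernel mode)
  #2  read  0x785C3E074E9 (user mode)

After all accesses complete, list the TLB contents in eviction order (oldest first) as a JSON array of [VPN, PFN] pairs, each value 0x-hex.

Trace:
#0 VA=0x80000000C4E (r,user):
  lvl0: tbl 0x12, slot 16 ⇒ 0x16087 (P1/RW1/US1/PS1)
  → PA=0x16C4E (huge @L0)  (1 entries read)
#1 VA=0x98000000FAF (w,kernel):
  lvl0: tbl 0x12, slot 19 ⇒ 0x19087 (P1/RW1/US1/PS1)
  → PA=0x19FAF (huge @L0)  (1 entries read)
#2 VA=0x785C3E074E9 (r,user):
  lvl0: tbl 0x12, slot 15 ⇒ 0x1C007 (P1/RW1/US1/PS0)
  lvl1: tbl 0x1C, slot 23 ⇒ 0x1F007 (P1/RW1/US1/PS0)
  lvl2: tbl 0x1F, slot 31 ⇒ 0x21007 (P1/RW1/US1/PS0)
  lvl3: tbl 0x21, slot 7 ⇒ 0x23003 (P1/RW1/US0/PS0)
  → PROTECTION_VIOLATION  (4 entries read)

TLB: [["0x80000000", "0x16"], ["0x98000000", "0x19"]]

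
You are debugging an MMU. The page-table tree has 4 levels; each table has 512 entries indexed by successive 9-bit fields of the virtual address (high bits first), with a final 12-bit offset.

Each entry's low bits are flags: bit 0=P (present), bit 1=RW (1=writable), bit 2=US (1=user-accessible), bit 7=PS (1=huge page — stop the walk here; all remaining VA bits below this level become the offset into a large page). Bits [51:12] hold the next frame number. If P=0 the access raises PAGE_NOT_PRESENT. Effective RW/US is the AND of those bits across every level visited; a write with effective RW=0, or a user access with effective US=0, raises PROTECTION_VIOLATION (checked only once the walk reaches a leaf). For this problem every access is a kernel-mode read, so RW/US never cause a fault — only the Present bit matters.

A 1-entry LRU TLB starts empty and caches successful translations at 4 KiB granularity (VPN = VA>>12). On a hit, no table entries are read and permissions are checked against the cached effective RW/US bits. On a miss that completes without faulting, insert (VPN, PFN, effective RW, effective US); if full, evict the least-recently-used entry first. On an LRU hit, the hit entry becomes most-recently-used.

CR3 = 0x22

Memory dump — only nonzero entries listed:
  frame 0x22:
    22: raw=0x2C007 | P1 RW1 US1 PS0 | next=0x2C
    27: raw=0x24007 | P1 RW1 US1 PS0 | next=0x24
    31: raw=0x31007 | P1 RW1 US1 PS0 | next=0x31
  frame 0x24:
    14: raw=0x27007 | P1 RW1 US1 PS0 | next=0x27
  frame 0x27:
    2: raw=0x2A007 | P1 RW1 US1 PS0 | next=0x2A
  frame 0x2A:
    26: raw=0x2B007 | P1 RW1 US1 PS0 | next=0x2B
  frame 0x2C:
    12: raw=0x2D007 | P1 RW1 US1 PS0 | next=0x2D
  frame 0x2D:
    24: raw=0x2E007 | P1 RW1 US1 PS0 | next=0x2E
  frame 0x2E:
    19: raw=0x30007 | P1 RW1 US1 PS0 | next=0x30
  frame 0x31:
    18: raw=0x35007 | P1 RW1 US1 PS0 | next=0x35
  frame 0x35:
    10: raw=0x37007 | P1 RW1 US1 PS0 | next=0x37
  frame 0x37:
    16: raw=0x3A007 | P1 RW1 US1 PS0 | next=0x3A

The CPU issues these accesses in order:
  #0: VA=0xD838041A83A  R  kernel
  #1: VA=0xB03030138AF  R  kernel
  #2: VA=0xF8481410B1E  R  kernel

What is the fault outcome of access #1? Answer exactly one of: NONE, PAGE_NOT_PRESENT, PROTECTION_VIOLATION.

Walk each access:
#0 VA=0xD838041A83A (r,kernel):
  [0] read 0x22 idx=27: raw=0x24007 flags P=1 W=1 U=1 S=0
  [1] read 0x24 idx=14: raw=0x27007 flags P=1 W=1 U=1 S=0
  [2] read 0x27 idx=2: raw=0x2A007 flags P=1 W=1 U=1 S=0
  [3] read 0x2A idx=26: raw=0x2B007 flags P=1 W=1 U=1 S=0
  ⇒ phys 0x2B83A  [4 reads]
#1 VA=0xB03030138AF (r,kernel):
  [0] read 0x22 idx=22: raw=0x2C007 flags P=1 W=1 U=1 S=0
  [1] read 0x2C idx=12: raw=0x2D007 flags P=1 W=1 U=1 S=0
  [2] read 0x2D idx=24: raw=0x2E007 flags P=1 W=1 U=1 S=0
  [3] read 0x2E idx=19: raw=0x30007 flags P=1 W=1 U=1 S=0
  ⇒ phys 0x308AF  [4 reads]
#2 VA=0xF8481410B1E (r,kernel):
  [0] read 0x22 idx=31: raw=0x31007 flags P=1 W=1 U=1 S=0
  [1] read 0x31 idx=18: raw=0x35007 flags P=1 W=1 U=1 S=0
  [2] read 0x35 idx=10: raw=0x37007 flags P=1 W=1 U=1 S=0
  [3] read 0x37 idx=16: raw=0x3A007 flags P=1 W=1 U=1 S=0
  ⇒ phys 0x3AB1E  [4 reads]

Access #1 fault: NONE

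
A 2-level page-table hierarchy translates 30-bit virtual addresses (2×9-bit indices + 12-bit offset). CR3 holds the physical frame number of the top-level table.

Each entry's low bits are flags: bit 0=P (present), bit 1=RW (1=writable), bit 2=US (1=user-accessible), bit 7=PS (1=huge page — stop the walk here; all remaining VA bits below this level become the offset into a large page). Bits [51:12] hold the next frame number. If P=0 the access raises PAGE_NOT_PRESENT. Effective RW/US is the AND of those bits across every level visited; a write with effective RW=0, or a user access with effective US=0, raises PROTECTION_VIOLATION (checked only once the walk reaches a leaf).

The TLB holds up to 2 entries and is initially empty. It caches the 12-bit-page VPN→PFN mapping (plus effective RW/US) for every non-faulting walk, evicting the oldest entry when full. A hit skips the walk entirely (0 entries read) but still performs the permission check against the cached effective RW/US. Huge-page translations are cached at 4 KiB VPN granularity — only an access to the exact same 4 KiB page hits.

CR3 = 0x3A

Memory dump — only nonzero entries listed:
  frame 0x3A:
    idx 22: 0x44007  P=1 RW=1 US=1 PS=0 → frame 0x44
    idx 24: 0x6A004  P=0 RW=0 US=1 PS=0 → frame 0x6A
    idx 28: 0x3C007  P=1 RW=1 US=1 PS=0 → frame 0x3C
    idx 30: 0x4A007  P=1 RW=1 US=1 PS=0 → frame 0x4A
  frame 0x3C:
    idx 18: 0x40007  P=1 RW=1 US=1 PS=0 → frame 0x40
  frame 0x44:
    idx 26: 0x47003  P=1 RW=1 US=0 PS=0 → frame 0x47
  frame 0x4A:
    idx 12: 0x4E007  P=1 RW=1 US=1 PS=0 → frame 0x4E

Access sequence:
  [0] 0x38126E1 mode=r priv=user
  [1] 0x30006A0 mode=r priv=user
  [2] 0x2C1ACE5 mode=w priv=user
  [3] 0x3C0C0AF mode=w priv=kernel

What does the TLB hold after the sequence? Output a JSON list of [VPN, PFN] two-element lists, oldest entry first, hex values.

Per-access translation:
#0 VA=0x38126E1 (r,user):
  lvl0: tbl 0x3A, slot 28 ⇒ 0x3C007 (P1/RW1/US1/PS0)
  lvl1: tbl 0x3C, slot 18 ⇒ 0x40007 (P1/RW1/US1/PS0)
  ✓ 0x406E1  — 2 lookups
#1 VA=0x30006A0 (r,user):
  lvl0: tbl 0x3A, slot 24 ⇒ 0x6A004 (P0/RW0/US1/PS0)
  ✗ PAGE_NOT_PRESENT  [1 reads]
#2 VA=0x2C1ACE5 (w,user):
  lvl0: tbl 0x3A, slot 22 ⇒ 0x44007 (P1/RW1/US1/PS0)
  lvl1: tbl 0x44, slot 26 ⇒ 0x47003 (P1/RW1/US0/PS0)
  ✗ PROTECTION_VIOLATION  [2 reads]
#3 VA=0x3C0C0AF (w,kernel):
  lvl0: tbl 0x3A, slot 30 ⇒ 0x4A007 (P1/RW1/US1/PS0)
  lvl1: tbl 0x4A, slot 12 ⇒ 0x4E007 (P1/RW1/US1/PS0)
  ✓ 0x4E0AF  — 2 lookups

TLB: [["0x3812", "0x40"], ["0x3C0C", "0x4E"]]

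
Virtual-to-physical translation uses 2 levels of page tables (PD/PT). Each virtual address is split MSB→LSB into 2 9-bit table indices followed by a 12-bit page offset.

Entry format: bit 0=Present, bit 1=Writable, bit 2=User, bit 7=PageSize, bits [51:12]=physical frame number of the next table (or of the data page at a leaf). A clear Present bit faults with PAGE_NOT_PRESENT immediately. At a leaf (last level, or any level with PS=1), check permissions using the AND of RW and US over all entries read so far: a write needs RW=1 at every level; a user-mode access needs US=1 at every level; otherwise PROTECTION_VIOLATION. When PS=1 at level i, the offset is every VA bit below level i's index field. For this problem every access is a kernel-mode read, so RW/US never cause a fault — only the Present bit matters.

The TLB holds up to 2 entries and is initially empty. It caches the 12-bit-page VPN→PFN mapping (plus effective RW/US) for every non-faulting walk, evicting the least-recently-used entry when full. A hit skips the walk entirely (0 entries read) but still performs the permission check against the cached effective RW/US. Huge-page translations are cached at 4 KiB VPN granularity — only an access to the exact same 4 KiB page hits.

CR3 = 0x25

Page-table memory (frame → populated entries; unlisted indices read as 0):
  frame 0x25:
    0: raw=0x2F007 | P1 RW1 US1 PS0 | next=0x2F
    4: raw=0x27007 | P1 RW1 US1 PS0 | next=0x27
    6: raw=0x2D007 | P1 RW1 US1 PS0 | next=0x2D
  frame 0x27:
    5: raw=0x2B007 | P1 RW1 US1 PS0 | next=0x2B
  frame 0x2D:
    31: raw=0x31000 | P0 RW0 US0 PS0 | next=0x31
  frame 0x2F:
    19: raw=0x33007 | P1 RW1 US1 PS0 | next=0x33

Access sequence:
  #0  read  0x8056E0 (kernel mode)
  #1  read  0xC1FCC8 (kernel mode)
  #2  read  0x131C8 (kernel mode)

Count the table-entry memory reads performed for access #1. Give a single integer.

Walk each access:
#0 VA=0x8056E0 (r,kernel):
  L0 @0x25[4] → 0x27007  P=1,RW=1,US=1,PS=0
  L1 @0x27[5] → 0x2B007  P=1,RW=1,US=1,PS=0
  → PA=0x2B6E0  (2 entries read)
#1 VA=0xC1FCC8 (r,kernel):
  L0 @0x25[6] → 0x2D007  P=1,RW=1,US=1,PS=0
  L1 @0x2D[31] → 0x31000  P=0,RW=0,US=0,PS=0
  → PAGE_NOT_PRESENT  (2 entries read)
#2 VA=0x131C8 (r,kernel):
  L0 @0x25[0] → 0x2F007  P=1,RW=1,US=1,PS=0
  L1 @0x2F[19] → 0x33007  P=1,RW=1,US=1,PS=0
  → PA=0x331C8  (2 entries read)

Entries read for #1: 2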